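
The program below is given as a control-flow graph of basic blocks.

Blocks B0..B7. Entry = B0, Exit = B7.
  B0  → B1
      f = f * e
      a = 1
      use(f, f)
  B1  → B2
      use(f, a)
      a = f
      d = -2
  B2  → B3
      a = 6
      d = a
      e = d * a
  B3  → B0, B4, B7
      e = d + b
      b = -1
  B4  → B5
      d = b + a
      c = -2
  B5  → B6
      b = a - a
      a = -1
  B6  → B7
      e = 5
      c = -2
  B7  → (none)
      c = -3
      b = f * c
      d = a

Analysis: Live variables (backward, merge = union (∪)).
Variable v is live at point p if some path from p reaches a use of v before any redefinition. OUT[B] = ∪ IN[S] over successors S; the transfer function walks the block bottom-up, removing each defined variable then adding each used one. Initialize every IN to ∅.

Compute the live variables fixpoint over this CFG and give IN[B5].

Per-block solution:
  B0: | IN={b, e, f} | OUT={a, b, f}
  B1: | IN={a, b, f} | OUT={b, f}
  B2: | IN={b, f} | OUT={a, b, d, f}
  B3: | IN={a, b, d, f} | OUT={a, b, e, f}
  B4: | IN={a, b, f} | OUT={a, f}
  B5: | IN={a, f} | OUT={a, f}
  B6: | IN={a, f} | OUT={a, f}
  B7: | IN={a, f} | OUT={}

Merge at B5: OUT[B5] = IN[B6] = {a, f}
Applying B5's transfer function to that OUT value gives IN[B5] (row B5 above).

Answer: {a, f}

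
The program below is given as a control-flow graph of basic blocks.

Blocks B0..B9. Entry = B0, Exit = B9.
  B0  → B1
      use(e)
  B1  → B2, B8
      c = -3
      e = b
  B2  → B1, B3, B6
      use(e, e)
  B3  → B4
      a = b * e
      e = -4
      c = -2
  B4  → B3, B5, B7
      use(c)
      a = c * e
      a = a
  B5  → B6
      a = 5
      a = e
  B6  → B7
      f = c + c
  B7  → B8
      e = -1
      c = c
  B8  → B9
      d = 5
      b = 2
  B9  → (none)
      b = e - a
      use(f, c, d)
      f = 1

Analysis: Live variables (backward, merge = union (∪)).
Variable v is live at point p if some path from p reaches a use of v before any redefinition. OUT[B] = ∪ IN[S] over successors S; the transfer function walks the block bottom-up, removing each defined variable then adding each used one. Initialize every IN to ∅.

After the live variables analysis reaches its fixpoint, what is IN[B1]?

Fixpoint table:
  B0:   IN={a, b, e, f}   OUT={a, b, f}
  B1:   IN={a, b, f}   OUT={a, b, c, e, f}
  B2:   IN={a, b, c, e, f}   OUT={a, b, c, e, f}
  B3:   IN={b, e, f}   OUT={b, c, e, f}
  B4:   IN={b, c, e, f}   OUT={a, b, c, e, f}
  B5:   IN={c, e}   OUT={a, c}
  B6:   IN={a, c}   OUT={a, c, f}
  B7:   IN={a, c, f}   OUT={a, c, e, f}
  B8:   IN={a, c, e, f}   OUT={a, c, d, e, f}
  B9:   IN={a, c, d, e, f}   OUT={}

Merge at B1: OUT[B1] = IN[B2] ⊔ IN[B8] = {a, b, c, e, f}
Applying B1's transfer function to that OUT value gives IN[B1] (row B1 above).

Answer: {a, b, f}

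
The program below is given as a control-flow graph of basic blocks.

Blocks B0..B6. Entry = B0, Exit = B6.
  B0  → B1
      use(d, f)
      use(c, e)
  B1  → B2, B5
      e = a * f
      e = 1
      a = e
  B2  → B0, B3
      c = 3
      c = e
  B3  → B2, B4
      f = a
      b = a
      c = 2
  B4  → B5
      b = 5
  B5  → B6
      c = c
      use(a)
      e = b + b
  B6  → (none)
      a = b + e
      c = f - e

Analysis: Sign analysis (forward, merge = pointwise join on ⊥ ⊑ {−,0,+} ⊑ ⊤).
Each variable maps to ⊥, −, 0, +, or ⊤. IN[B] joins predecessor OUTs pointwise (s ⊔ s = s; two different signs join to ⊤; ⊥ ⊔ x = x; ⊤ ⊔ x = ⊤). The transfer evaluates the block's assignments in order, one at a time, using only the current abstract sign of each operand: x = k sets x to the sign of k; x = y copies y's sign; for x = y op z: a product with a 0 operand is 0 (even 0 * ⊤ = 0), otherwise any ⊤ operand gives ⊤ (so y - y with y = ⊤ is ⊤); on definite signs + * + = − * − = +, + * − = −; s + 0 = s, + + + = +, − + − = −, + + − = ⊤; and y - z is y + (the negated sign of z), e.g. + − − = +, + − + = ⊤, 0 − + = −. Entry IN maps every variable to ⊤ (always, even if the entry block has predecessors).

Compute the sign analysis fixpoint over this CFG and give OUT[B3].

Per-block solution:
  B0:  IN=(all ⊤)  OUT=(all ⊤)
  B1:  IN=(all ⊤)  OUT={a:+, e:+; rest ⊤}
  B2:  IN={a:+, e:+; rest ⊤}  OUT={a:+, c:+, e:+; rest ⊤}
  B3:  IN={a:+, c:+, e:+; rest ⊤}  OUT={a:+, b:+, c:+, e:+, f:+; rest ⊤}
  B4:  IN={a:+, b:+, c:+, e:+, f:+; rest ⊤}  OUT={a:+, b:+, c:+, e:+, f:+; rest ⊤}
  B5:  IN={a:+, e:+; rest ⊤}  OUT={a:+; rest ⊤}
  B6:  IN={a:+; rest ⊤}  OUT=(all ⊤)

Merge at B3: IN[B3] = OUT[B2] = {a: +, b: ⊤, c: +, d: ⊤, e: +, f: ⊤}
Applying B3's transfer function to that IN value gives OUT[B3] (row B3 above).

Answer: {a: +, b: +, c: +, d: ⊤, e: +, f: +}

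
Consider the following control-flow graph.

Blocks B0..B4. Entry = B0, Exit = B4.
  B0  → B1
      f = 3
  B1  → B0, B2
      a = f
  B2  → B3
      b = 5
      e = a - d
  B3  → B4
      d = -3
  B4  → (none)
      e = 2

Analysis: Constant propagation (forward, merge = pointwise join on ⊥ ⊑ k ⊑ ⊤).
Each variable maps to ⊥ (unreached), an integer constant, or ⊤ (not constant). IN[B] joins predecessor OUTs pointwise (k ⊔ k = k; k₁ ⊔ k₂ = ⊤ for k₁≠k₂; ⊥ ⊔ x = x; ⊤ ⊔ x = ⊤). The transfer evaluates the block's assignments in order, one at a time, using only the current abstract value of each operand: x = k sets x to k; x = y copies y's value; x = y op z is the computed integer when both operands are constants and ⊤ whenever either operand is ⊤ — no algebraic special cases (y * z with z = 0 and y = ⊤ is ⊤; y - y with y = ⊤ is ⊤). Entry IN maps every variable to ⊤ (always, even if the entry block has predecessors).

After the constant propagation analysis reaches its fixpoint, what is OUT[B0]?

Fixpoint table:
  B0:  IN=(all ⊤)  OUT={f:3; rest ⊤}
  B1:  IN={f:3; rest ⊤}  OUT={a:3, f:3; rest ⊤}
  B2:  IN={a:3, f:3; rest ⊤}  OUT={a:3, b:5, f:3; rest ⊤}
  B3:  IN={a:3, b:5, f:3; rest ⊤}  OUT={a:3, b:5, d:-3, f:3; rest ⊤}
  B4:  IN={a:3, b:5, d:-3, f:3; rest ⊤}  OUT={a:3, b:5, d:-3, e:2, f:3; rest ⊤}

Merge at B0 (entry node, so the boundary value (all ⊤) is joined with the incoming edge(s)): IN[B0] = (all ⊤) ⊔ OUT[B1] = {a: ⊤, b: ⊤, c: ⊤, d: ⊤, e: ⊤, f: ⊤}
Applying B0's transfer function to that IN value gives OUT[B0] (row B0 above).

Answer: {a: ⊤, b: ⊤, c: ⊤, d: ⊤, e: ⊤, f: 3}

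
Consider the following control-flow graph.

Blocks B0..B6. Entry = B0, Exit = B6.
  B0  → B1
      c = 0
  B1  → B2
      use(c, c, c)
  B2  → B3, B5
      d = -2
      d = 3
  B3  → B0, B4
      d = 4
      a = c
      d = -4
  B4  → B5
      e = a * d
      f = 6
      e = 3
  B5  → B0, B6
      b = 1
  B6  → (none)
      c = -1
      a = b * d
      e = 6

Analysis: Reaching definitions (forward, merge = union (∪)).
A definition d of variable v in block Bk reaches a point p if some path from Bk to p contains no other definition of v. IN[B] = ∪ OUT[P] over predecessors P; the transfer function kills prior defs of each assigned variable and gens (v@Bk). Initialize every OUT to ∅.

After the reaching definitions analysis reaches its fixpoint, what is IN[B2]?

Answer: {a@B3, b@B5, c@B0, d@B2, d@B3, e@B4, f@B4}

Trace:
Per-block solution:
  B0:   IN={a@B3, b@B5, c@B0, d@B2, d@B3, e@B4, f@B4}   OUT={a@B3, b@B5, c@B0, d@B2, d@B3, e@B4, f@B4}
  B1:   IN={a@B3, b@B5, c@B0, d@B2, d@B3, e@B4, f@B4}   OUT={a@B3, b@B5, c@B0, d@B2, d@B3, e@B4, f@B4}
  B2:   IN={a@B3, b@B5, c@B0, d@B2, d@B3, e@B4, f@B4}   OUT={a@B3, b@B5, c@B0, d@B2, e@B4, f@B4}
  B3:   IN={a@B3, b@B5, c@B0, d@B2, e@B4, f@B4}   OUT={a@B3, b@B5, c@B0, d@B3, e@B4, f@B4}
  B4:   IN={a@B3, b@B5, c@B0, d@B3, e@B4, f@B4}   OUT={a@B3, b@B5, c@B0, d@B3, e@B4, f@B4}
  B5:   IN={a@B3, b@B5, c@B0, d@B2, d@B3, e@B4, f@B4}   OUT={a@B3, b@B5, c@B0, d@B2, d@B3, e@B4, f@B4}
  B6:   IN={a@B3, b@B5, c@B0, d@B2, d@B3, e@B4, f@B4}   OUT={a@B6, b@B5, c@B6, d@B2, d@B3, e@B6, f@B4}

Merge at B2: IN[B2] = OUT[B1] = {a@B3, b@B5, c@B0, d@B2, d@B3, e@B4, f@B4}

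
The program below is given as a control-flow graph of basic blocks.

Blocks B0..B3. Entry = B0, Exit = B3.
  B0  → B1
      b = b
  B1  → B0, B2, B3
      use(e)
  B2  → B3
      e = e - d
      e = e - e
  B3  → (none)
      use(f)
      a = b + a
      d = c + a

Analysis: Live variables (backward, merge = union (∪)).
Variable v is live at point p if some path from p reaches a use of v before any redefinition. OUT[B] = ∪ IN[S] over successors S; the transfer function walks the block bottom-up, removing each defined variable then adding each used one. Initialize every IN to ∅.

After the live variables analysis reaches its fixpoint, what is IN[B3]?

Fixpoint table:
  B0: | IN={a, b, c, d, e, f} | OUT={a, b, c, d, e, f}
  B1: | IN={a, b, c, d, e, f} | OUT={a, b, c, d, e, f}
  B2: | IN={a, b, c, d, e, f} | OUT={a, b, c, f}
  B3: | IN={a, b, c, f} | OUT={}

B3 is the boundary node: OUT[B3] = {}
Applying B3's transfer function to that OUT value gives IN[B3] (row B3 above).

Answer: {a, b, c, f}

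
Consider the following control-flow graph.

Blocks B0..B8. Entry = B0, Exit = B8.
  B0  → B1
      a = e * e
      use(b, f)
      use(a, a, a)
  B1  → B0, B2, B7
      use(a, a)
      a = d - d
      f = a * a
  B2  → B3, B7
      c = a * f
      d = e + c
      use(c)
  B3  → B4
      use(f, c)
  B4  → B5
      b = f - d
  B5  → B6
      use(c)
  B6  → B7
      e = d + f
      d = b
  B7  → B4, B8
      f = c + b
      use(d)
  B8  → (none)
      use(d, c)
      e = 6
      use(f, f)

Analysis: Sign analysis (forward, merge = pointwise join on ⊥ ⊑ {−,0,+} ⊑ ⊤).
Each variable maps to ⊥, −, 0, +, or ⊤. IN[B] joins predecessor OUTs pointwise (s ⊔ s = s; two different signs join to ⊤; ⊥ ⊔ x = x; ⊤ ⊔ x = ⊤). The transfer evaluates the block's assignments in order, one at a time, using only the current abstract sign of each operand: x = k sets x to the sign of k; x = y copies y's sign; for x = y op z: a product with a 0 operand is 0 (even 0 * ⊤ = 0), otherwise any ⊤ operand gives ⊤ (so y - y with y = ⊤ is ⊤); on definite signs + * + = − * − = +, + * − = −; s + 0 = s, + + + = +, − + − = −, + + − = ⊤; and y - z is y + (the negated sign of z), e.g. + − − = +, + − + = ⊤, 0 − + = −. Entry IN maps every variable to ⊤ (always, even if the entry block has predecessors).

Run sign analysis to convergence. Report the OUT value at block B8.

Answer: {a: ⊤, b: ⊤, c: ⊤, d: ⊤, e: +, f: ⊤}

Trace:
Converged values:
  B0: | IN=(all ⊤) | OUT=(all ⊤)
  B1: | IN=(all ⊤) | OUT=(all ⊤)
  B2: | IN=(all ⊤) | OUT=(all ⊤)
  B3: | IN=(all ⊤) | OUT=(all ⊤)
  B4: | IN=(all ⊤) | OUT=(all ⊤)
  B5: | IN=(all ⊤) | OUT=(all ⊤)
  B6: | IN=(all ⊤) | OUT=(all ⊤)
  B7: | IN=(all ⊤) | OUT=(all ⊤)
  B8: | IN=(all ⊤) | OUT={e:+; rest ⊤}

Merge at B8: IN[B8] = OUT[B7] = {a: ⊤, b: ⊤, c: ⊤, d: ⊤, e: ⊤, f: ⊤}
Applying B8's transfer function to that IN value gives OUT[B8] (row B8 above).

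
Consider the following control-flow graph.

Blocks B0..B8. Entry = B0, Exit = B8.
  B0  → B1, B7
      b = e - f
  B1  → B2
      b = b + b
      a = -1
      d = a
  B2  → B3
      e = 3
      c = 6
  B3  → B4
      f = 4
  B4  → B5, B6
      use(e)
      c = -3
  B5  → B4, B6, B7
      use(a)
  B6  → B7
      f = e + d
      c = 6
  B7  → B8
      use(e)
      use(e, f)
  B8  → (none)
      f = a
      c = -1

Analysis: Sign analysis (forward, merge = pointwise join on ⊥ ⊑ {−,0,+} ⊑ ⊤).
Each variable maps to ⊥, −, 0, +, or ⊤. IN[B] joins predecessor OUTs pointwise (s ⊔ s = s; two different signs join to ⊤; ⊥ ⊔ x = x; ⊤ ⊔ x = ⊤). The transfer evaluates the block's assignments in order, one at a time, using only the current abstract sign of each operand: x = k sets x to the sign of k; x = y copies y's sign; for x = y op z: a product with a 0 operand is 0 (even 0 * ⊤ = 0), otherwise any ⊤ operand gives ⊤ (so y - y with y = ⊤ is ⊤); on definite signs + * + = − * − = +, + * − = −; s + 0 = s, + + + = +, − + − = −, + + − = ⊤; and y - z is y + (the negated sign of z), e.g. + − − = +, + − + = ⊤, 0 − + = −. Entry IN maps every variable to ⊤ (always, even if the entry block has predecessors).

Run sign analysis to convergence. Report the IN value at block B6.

Answer: {a: -, b: ⊤, c: -, d: -, e: +, f: +}

Derivation:
Fixpoint table:
  B0:   IN=(all ⊤)   OUT=(all ⊤)
  B1:   IN=(all ⊤)   OUT={a:-, d:-; rest ⊤}
  B2:   IN={a:-, d:-; rest ⊤}   OUT={a:-, c:+, d:-, e:+; rest ⊤}
  B3:   IN={a:-, c:+, d:-, e:+; rest ⊤}   OUT={a:-, c:+, d:-, e:+, f:+; rest ⊤}
  B4:   IN={a:-, d:-, e:+, f:+; rest ⊤}   OUT={a:-, c:-, d:-, e:+, f:+; rest ⊤}
  B5:   IN={a:-, c:-, d:-, e:+, f:+; rest ⊤}   OUT={a:-, c:-, d:-, e:+, f:+; rest ⊤}
  B6:   IN={a:-, c:-, d:-, e:+, f:+; rest ⊤}   OUT={a:-, c:+, d:-, e:+; rest ⊤}
  B7:   IN=(all ⊤)   OUT=(all ⊤)
  B8:   IN=(all ⊤)   OUT={c:-; rest ⊤}

Merge at B6: IN[B6] = OUT[B4] ⊔ OUT[B5] = {a: -, b: ⊤, c: -, d: -, e: +, f: +}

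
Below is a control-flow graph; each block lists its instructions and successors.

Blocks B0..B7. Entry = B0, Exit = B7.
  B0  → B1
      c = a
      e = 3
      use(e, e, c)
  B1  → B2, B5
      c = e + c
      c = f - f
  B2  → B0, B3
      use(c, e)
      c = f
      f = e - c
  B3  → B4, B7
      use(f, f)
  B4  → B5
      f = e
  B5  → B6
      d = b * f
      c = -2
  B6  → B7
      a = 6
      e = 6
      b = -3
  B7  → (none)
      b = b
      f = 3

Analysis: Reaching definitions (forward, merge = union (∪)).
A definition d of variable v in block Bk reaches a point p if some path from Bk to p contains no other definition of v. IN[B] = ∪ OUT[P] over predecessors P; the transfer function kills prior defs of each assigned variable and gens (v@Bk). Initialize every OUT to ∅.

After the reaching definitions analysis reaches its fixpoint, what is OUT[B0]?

Answer: {c@B0, e@B0, f@B2}

Working:
Converged values:
  B0:   IN={c@B2, e@B0, f@B2}   OUT={c@B0, e@B0, f@B2}
  B1:   IN={c@B0, e@B0, f@B2}   OUT={c@B1, e@B0, f@B2}
  B2:   IN={c@B1, e@B0, f@B2}   OUT={c@B2, e@B0, f@B2}
  B3:   IN={c@B2, e@B0, f@B2}   OUT={c@B2, e@B0, f@B2}
  B4:   IN={c@B2, e@B0, f@B2}   OUT={c@B2, e@B0, f@B4}
  B5:   IN={c@B1, c@B2, e@B0, f@B2, f@B4}   OUT={c@B5, d@B5, e@B0, f@B2, f@B4}
  B6:   IN={c@B5, d@B5, e@B0, f@B2, f@B4}   OUT={a@B6, b@B6, c@B5, d@B5, e@B6, f@B2, f@B4}
  B7:   IN={a@B6, b@B6, c@B2, c@B5, d@B5, e@B0, e@B6, f@B2, f@B4}   OUT={a@B6, b@B7, c@B2, c@B5, d@B5, e@B0, e@B6, f@B7}

Merge at B0 (entry node, so the boundary value {} is joined with the incoming edge(s)): IN[B0] = {} ⊔ OUT[B2] = {c@B2, e@B0, f@B2}
Applying B0's transfer function to that IN value gives OUT[B0] (row B0 above).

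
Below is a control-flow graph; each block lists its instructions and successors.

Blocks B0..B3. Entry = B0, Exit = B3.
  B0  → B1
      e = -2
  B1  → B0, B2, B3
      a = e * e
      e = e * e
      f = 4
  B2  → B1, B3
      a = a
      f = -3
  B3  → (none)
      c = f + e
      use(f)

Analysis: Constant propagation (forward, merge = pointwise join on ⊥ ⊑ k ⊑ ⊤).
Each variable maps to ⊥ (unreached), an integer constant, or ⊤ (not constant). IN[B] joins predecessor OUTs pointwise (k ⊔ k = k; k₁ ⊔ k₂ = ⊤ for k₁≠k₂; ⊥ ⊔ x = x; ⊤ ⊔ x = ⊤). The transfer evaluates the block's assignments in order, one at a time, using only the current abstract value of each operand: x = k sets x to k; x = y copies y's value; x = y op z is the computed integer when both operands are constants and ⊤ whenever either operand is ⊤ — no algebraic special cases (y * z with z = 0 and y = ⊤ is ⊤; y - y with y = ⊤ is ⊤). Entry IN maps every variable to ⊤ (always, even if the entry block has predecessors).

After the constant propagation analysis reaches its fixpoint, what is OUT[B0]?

Converged values:
  B0:   IN=(all ⊤)   OUT={e:-2; rest ⊤}
  B1:   IN=(all ⊤)   OUT={f:4; rest ⊤}
  B2:   IN={f:4; rest ⊤}   OUT={f:-3; rest ⊤}
  B3:   IN=(all ⊤)   OUT=(all ⊤)

Merge at B0 (entry node, so the boundary value (all ⊤) is joined with the incoming edge(s)): IN[B0] = (all ⊤) ⊔ OUT[B1] = {a: ⊤, b: ⊤, c: ⊤, d: ⊤, e: ⊤, f: ⊤}
Applying B0's transfer function to that IN value gives OUT[B0] (row B0 above).

Answer: {a: ⊤, b: ⊤, c: ⊤, d: ⊤, e: -2, f: ⊤}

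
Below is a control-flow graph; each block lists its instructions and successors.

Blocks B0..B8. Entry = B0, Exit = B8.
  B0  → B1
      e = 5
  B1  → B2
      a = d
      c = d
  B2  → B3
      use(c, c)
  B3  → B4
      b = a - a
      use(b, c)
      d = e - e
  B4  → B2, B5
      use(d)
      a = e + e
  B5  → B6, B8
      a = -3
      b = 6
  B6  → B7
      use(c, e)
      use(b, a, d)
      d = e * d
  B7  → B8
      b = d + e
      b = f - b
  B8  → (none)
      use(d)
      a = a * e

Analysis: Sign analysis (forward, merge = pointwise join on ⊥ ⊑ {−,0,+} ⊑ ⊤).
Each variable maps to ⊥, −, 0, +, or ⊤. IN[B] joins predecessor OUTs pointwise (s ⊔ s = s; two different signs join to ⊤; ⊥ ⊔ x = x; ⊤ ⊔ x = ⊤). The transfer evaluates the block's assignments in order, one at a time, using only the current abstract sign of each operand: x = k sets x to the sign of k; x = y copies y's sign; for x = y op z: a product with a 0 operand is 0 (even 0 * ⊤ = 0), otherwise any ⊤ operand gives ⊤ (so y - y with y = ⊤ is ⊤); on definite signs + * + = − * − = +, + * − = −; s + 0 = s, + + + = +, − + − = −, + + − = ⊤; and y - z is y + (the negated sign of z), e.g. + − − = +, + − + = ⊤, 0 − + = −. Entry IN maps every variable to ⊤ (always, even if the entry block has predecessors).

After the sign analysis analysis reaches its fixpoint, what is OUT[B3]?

Fixpoint table:
  B0:   IN=(all ⊤)   OUT={e:+; rest ⊤}
  B1:   IN={e:+; rest ⊤}   OUT={e:+; rest ⊤}
  B2:   IN={e:+; rest ⊤}   OUT={e:+; rest ⊤}
  B3:   IN={e:+; rest ⊤}   OUT={e:+; rest ⊤}
  B4:   IN={e:+; rest ⊤}   OUT={a:+, e:+; rest ⊤}
  B5:   IN={a:+, e:+; rest ⊤}   OUT={a:-, b:+, e:+; rest ⊤}
  B6:   IN={a:-, b:+, e:+; rest ⊤}   OUT={a:-, b:+, e:+; rest ⊤}
  B7:   IN={a:-, b:+, e:+; rest ⊤}   OUT={a:-, e:+; rest ⊤}
  B8:   IN={a:-, e:+; rest ⊤}   OUT={a:-, e:+; rest ⊤}

Merge at B3: IN[B3] = OUT[B2] = {a: ⊤, b: ⊤, c: ⊤, d: ⊤, e: +, f: ⊤}
Applying B3's transfer function to that IN value gives OUT[B3] (row B3 above).

Answer: {a: ⊤, b: ⊤, c: ⊤, d: ⊤, e: +, f: ⊤}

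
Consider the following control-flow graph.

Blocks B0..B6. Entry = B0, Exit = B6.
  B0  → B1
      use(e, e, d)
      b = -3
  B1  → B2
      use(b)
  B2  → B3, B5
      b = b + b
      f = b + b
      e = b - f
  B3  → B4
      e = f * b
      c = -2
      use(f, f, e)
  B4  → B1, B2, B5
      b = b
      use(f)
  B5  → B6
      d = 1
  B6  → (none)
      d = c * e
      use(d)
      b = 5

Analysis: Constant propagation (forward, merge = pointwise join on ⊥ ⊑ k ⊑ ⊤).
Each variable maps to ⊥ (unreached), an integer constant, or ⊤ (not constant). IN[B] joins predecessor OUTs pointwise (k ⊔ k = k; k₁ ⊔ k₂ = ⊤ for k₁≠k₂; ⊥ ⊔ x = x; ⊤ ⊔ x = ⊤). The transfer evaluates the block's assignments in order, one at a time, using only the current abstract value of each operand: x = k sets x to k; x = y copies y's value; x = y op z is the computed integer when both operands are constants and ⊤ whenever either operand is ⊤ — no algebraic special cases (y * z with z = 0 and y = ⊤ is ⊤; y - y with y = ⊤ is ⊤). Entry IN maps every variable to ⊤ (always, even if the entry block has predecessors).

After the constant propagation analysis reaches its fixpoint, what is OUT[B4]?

Fixpoint table:
  B0:   IN=(all ⊤)   OUT={b:-3; rest ⊤}
  B1:   IN=(all ⊤)   OUT=(all ⊤)
  B2:   IN=(all ⊤)   OUT=(all ⊤)
  B3:   IN=(all ⊤)   OUT={c:-2; rest ⊤}
  B4:   IN={c:-2; rest ⊤}   OUT={c:-2; rest ⊤}
  B5:   IN=(all ⊤)   OUT={d:1; rest ⊤}
  B6:   IN={d:1; rest ⊤}   OUT={b:5; rest ⊤}

Merge at B4: IN[B4] = OUT[B3] = {a: ⊤, b: ⊤, c: -2, d: ⊤, e: ⊤, f: ⊤}
Applying B4's transfer function to that IN value gives OUT[B4] (row B4 above).

Answer: {a: ⊤, b: ⊤, c: -2, d: ⊤, e: ⊤, f: ⊤}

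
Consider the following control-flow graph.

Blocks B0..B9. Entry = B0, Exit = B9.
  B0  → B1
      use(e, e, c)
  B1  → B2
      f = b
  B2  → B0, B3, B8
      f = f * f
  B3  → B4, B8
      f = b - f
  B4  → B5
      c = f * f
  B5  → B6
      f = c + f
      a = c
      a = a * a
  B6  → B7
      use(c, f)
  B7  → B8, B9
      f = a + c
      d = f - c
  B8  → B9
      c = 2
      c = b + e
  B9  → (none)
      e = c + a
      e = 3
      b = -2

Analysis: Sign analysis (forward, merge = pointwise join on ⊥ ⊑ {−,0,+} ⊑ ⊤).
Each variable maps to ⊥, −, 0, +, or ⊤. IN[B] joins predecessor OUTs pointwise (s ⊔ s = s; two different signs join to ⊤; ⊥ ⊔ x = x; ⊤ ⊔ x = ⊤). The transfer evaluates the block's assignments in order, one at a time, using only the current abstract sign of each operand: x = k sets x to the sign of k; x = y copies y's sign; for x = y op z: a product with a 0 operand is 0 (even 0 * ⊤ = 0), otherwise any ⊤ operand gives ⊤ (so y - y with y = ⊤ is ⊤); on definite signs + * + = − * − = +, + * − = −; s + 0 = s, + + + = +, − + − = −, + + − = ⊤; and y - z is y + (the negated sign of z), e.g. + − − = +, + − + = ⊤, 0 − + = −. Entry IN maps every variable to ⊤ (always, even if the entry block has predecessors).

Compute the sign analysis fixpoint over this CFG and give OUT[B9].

Fixpoint table:
  B0: | IN=(all ⊤) | OUT=(all ⊤)
  B1: | IN=(all ⊤) | OUT=(all ⊤)
  B2: | IN=(all ⊤) | OUT=(all ⊤)
  B3: | IN=(all ⊤) | OUT=(all ⊤)
  B4: | IN=(all ⊤) | OUT=(all ⊤)
  B5: | IN=(all ⊤) | OUT=(all ⊤)
  B6: | IN=(all ⊤) | OUT=(all ⊤)
  B7: | IN=(all ⊤) | OUT=(all ⊤)
  B8: | IN=(all ⊤) | OUT=(all ⊤)
  B9: | IN=(all ⊤) | OUT={b:-, e:+; rest ⊤}

Merge at B9: IN[B9] = OUT[B7] ⊔ OUT[B8] = {a: ⊤, b: ⊤, c: ⊤, d: ⊤, e: ⊤, f: ⊤}
Applying B9's transfer function to that IN value gives OUT[B9] (row B9 above).

Answer: {a: ⊤, b: -, c: ⊤, d: ⊤, e: +, f: ⊤}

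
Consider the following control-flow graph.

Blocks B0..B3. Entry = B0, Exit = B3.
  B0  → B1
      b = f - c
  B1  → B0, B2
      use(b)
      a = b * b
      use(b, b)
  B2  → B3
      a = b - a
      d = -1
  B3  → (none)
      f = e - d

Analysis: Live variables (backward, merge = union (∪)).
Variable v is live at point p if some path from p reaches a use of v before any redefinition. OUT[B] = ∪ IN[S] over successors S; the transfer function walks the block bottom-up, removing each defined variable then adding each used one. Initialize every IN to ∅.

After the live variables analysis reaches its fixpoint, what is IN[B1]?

Converged values:
  B0: | IN={c, e, f} | OUT={b, c, e, f}
  B1: | IN={b, c, e, f} | OUT={a, b, c, e, f}
  B2: | IN={a, b, e} | OUT={d, e}
  B3: | IN={d, e} | OUT={}

Merge at B1: OUT[B1] = IN[B0] ⊔ IN[B2] = {a, b, c, e, f}
Applying B1's transfer function to that OUT value gives IN[B1] (row B1 above).

Answer: {b, c, e, f}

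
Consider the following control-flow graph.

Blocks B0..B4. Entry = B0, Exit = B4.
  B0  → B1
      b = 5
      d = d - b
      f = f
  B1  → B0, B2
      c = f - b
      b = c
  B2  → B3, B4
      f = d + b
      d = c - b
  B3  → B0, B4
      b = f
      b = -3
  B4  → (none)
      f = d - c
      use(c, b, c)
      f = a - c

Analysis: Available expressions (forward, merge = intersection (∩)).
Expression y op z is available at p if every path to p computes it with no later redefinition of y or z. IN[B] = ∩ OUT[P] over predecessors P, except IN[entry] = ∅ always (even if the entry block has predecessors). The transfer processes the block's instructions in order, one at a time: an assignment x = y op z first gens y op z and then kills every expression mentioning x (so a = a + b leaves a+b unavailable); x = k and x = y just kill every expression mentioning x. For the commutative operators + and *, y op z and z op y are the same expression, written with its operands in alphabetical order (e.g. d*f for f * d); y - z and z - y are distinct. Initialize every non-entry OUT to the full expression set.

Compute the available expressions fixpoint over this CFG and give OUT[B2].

Answer: {c-b}

Derivation:
Fixpoint table:
  B0: | IN={} | OUT={}
  B1: | IN={} | OUT={}
  B2: | IN={} | OUT={c-b}
  B3: | IN={c-b} | OUT={}
  B4: | IN={} | OUT={a-c, d-c}

Merge at B2: IN[B2] = OUT[B1] = {}
Applying B2's transfer function to that IN value gives OUT[B2] (row B2 above).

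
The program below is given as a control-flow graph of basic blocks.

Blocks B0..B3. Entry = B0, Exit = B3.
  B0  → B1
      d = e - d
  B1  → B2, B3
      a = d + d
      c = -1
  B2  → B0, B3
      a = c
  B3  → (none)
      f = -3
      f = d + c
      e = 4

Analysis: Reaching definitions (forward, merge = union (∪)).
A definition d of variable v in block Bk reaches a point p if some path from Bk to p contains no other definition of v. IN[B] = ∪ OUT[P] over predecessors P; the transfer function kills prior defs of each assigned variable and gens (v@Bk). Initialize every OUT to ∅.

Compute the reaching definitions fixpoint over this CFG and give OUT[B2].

Answer: {a@B2, c@B1, d@B0}

Trace:
Converged values:
  B0: | IN={a@B2, c@B1, d@B0} | OUT={a@B2, c@B1, d@B0}
  B1: | IN={a@B2, c@B1, d@B0} | OUT={a@B1, c@B1, d@B0}
  B2: | IN={a@B1, c@B1, d@B0} | OUT={a@B2, c@B1, d@B0}
  B3: | IN={a@B1, a@B2, c@B1, d@B0} | OUT={a@B1, a@B2, c@B1, d@B0, e@B3, f@B3}

Merge at B2: IN[B2] = OUT[B1] = {a@B1, c@B1, d@B0}
Applying B2's transfer function to that IN value gives OUT[B2] (row B2 above).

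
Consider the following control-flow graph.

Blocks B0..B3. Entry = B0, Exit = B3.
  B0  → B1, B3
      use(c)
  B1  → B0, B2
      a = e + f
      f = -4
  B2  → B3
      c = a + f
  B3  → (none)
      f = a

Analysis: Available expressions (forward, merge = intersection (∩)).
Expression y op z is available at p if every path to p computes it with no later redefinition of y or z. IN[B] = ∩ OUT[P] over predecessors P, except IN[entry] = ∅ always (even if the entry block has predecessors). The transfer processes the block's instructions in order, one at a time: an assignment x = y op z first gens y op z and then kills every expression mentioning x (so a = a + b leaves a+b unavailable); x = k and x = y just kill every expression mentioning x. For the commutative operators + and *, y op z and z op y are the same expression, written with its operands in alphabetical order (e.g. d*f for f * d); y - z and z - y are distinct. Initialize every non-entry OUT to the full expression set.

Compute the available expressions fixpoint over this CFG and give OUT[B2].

Answer: {a+f}

Trace:
Converged values:
  B0: | IN={} | OUT={}
  B1: | IN={} | OUT={}
  B2: | IN={} | OUT={a+f}
  B3: | IN={} | OUT={}

Merge at B2: IN[B2] = OUT[B1] = {}
Applying B2's transfer function to that IN value gives OUT[B2] (row B2 above).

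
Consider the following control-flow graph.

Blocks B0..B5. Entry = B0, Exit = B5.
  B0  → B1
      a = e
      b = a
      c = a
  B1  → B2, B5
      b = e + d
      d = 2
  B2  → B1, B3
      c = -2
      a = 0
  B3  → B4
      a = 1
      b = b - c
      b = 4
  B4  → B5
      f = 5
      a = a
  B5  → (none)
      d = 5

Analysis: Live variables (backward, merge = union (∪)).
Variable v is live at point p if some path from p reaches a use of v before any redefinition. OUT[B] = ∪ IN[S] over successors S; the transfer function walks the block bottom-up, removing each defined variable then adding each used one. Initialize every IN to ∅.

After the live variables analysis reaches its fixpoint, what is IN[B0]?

Answer: {d, e}

Derivation:
Per-block solution:
  B0: | IN={d, e} | OUT={d, e}
  B1: | IN={d, e} | OUT={b, d, e}
  B2: | IN={b, d, e} | OUT={b, c, d, e}
  B3: | IN={b, c} | OUT={a}
  B4: | IN={a} | OUT={}
  B5: | IN={} | OUT={}

Merge at B0: OUT[B0] = IN[B1] = {d, e}
Applying B0's transfer function to that OUT value gives IN[B0] (row B0 above).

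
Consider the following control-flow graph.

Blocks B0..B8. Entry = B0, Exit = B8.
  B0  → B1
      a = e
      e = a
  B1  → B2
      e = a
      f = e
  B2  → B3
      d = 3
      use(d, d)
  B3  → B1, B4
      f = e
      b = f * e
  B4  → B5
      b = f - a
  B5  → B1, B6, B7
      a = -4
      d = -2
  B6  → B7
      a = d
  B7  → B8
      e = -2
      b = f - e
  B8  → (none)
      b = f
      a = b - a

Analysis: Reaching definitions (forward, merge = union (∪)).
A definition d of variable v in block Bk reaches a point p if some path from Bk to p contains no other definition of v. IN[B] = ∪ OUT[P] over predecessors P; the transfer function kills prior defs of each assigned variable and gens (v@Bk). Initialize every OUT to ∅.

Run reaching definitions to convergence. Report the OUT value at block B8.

Per-block solution:
  B0:  IN={}  OUT={a@B0, e@B0}
  B1:  IN={a@B0, a@B5, b@B3, b@B4, d@B2, d@B5, e@B0, e@B1, f@B3}  OUT={a@B0, a@B5, b@B3, b@B4, d@B2, d@B5, e@B1, f@B1}
  B2:  IN={a@B0, a@B5, b@B3, b@B4, d@B2, d@B5, e@B1, f@B1}  OUT={a@B0, a@B5, b@B3, b@B4, d@B2, e@B1, f@B1}
  B3:  IN={a@B0, a@B5, b@B3, b@B4, d@B2, e@B1, f@B1}  OUT={a@B0, a@B5, b@B3, d@B2, e@B1, f@B3}
  B4:  IN={a@B0, a@B5, b@B3, d@B2, e@B1, f@B3}  OUT={a@B0, a@B5, b@B4, d@B2, e@B1, f@B3}
  B5:  IN={a@B0, a@B5, b@B4, d@B2, e@B1, f@B3}  OUT={a@B5, b@B4, d@B5, e@B1, f@B3}
  B6:  IN={a@B5, b@B4, d@B5, e@B1, f@B3}  OUT={a@B6, b@B4, d@B5, e@B1, f@B3}
  B7:  IN={a@B5, a@B6, b@B4, d@B5, e@B1, f@B3}  OUT={a@B5, a@B6, b@B7, d@B5, e@B7, f@B3}
  B8:  IN={a@B5, a@B6, b@B7, d@B5, e@B7, f@B3}  OUT={a@B8, b@B8, d@B5, e@B7, f@B3}

Merge at B8: IN[B8] = OUT[B7] = {a@B5, a@B6, b@B7, d@B5, e@B7, f@B3}
Applying B8's transfer function to that IN value gives OUT[B8] (row B8 above).

Answer: {a@B8, b@B8, d@B5, e@B7, f@B3}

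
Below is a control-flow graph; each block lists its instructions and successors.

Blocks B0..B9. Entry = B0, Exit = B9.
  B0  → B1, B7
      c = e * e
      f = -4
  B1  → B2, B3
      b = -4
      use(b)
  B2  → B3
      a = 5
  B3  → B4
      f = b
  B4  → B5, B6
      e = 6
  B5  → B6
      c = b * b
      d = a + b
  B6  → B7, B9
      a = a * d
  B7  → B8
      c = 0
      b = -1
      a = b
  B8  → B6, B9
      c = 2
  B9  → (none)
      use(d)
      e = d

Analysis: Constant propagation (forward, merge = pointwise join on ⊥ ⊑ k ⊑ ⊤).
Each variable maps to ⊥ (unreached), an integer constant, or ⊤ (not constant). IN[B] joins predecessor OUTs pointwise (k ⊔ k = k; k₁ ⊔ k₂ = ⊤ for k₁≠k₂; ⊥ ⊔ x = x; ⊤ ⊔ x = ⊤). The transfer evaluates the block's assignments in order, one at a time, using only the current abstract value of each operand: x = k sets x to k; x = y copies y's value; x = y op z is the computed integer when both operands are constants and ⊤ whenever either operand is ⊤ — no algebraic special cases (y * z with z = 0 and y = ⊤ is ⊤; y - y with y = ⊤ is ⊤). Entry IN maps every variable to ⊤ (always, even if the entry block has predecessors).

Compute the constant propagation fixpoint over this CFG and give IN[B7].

Fixpoint table:
  B0: | IN=(all ⊤) | OUT={f:-4; rest ⊤}
  B1: | IN={f:-4; rest ⊤} | OUT={b:-4, f:-4; rest ⊤}
  B2: | IN={b:-4, f:-4; rest ⊤} | OUT={a:5, b:-4, f:-4; rest ⊤}
  B3: | IN={b:-4, f:-4; rest ⊤} | OUT={b:-4, f:-4; rest ⊤}
  B4: | IN={b:-4, f:-4; rest ⊤} | OUT={b:-4, e:6, f:-4; rest ⊤}
  B5: | IN={b:-4, e:6, f:-4; rest ⊤} | OUT={b:-4, c:16, e:6, f:-4; rest ⊤}
  B6: | IN={f:-4; rest ⊤} | OUT={f:-4; rest ⊤}
  B7: | IN={f:-4; rest ⊤} | OUT={a:-1, b:-1, c:0, f:-4; rest ⊤}
  B8: | IN={a:-1, b:-1, c:0, f:-4; rest ⊤} | OUT={a:-1, b:-1, c:2, f:-4; rest ⊤}
  B9: | IN={f:-4; rest ⊤} | OUT={f:-4; rest ⊤}

Merge at B7: IN[B7] = OUT[B0] ⊔ OUT[B6] = {a: ⊤, b: ⊤, c: ⊤, d: ⊤, e: ⊤, f: -4}

Answer: {a: ⊤, b: ⊤, c: ⊤, d: ⊤, e: ⊤, f: -4}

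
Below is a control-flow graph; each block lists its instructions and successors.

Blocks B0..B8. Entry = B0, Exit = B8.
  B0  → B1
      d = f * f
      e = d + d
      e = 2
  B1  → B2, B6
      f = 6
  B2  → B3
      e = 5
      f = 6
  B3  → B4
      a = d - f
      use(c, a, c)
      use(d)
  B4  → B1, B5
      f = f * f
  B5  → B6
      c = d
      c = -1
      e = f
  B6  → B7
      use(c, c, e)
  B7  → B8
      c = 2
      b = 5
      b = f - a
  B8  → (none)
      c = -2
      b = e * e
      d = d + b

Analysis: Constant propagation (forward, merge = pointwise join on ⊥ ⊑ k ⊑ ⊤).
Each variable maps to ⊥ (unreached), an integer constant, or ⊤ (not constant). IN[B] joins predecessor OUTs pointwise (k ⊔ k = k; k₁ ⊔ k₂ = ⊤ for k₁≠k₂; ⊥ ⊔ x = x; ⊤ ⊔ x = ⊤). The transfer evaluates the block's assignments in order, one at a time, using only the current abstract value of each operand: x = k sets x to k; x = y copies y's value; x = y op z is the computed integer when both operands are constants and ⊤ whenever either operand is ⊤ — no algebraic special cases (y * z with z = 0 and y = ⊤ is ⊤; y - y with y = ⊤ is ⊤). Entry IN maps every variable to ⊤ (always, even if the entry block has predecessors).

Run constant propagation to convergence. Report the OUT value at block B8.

Answer: {a: ⊤, b: ⊤, c: -2, d: ⊤, e: ⊤, f: ⊤}

Trace:
Converged values:
  B0:   IN=(all ⊤)   OUT={e:2; rest ⊤}
  B1:   IN=(all ⊤)   OUT={f:6; rest ⊤}
  B2:   IN={f:6; rest ⊤}   OUT={e:5, f:6; rest ⊤}
  B3:   IN={e:5, f:6; rest ⊤}   OUT={e:5, f:6; rest ⊤}
  B4:   IN={e:5, f:6; rest ⊤}   OUT={e:5, f:36; rest ⊤}
  B5:   IN={e:5, f:36; rest ⊤}   OUT={c:-1, e:36, f:36; rest ⊤}
  B6:   IN=(all ⊤)   OUT=(all ⊤)
  B7:   IN=(all ⊤)   OUT={c:2; rest ⊤}
  B8:   IN={c:2; rest ⊤}   OUT={c:-2; rest ⊤}

Merge at B8: IN[B8] = OUT[B7] = {a: ⊤, b: ⊤, c: 2, d: ⊤, e: ⊤, f: ⊤}
Applying B8's transfer function to that IN value gives OUT[B8] (row B8 above).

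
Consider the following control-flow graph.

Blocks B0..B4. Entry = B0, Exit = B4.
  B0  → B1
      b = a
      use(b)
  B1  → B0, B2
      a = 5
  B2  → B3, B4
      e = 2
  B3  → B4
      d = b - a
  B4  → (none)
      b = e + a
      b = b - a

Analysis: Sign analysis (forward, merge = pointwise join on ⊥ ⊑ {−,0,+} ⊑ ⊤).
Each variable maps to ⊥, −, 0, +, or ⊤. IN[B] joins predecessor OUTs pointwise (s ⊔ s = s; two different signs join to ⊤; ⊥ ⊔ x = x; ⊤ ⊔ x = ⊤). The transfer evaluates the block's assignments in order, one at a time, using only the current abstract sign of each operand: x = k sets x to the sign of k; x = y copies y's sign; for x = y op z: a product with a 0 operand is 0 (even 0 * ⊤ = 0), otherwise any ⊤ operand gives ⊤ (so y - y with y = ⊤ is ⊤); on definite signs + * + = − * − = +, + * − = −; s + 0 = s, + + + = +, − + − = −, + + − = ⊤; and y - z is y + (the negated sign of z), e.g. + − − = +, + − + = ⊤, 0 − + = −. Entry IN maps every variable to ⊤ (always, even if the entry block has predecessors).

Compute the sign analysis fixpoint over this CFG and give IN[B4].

Answer: {a: +, b: ⊤, c: ⊤, d: ⊤, e: +, f: ⊤}

Derivation:
Per-block solution:
  B0:  IN=(all ⊤)  OUT=(all ⊤)
  B1:  IN=(all ⊤)  OUT={a:+; rest ⊤}
  B2:  IN={a:+; rest ⊤}  OUT={a:+, e:+; rest ⊤}
  B3:  IN={a:+, e:+; rest ⊤}  OUT={a:+, e:+; rest ⊤}
  B4:  IN={a:+, e:+; rest ⊤}  OUT={a:+, e:+; rest ⊤}

Merge at B4: IN[B4] = OUT[B2] ⊔ OUT[B3] = {a: +, b: ⊤, c: ⊤, d: ⊤, e: +, f: ⊤}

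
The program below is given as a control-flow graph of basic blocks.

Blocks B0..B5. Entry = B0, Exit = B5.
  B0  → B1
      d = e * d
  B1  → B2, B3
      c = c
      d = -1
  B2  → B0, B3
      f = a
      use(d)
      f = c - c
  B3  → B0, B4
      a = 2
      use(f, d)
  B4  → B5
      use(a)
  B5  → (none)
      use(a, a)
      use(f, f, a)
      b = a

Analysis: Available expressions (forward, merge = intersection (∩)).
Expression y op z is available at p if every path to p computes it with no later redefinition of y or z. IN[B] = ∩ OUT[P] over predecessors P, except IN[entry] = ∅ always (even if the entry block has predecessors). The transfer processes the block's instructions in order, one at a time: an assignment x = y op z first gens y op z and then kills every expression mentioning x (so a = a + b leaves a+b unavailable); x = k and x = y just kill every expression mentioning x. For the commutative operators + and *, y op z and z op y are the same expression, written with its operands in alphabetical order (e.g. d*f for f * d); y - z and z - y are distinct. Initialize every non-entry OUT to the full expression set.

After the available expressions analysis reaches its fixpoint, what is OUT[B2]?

Answer: {c-c}

Working:
Fixpoint table:
  B0:  IN={}  OUT={}
  B1:  IN={}  OUT={}
  B2:  IN={}  OUT={c-c}
  B3:  IN={}  OUT={}
  B4:  IN={}  OUT={}
  B5:  IN={}  OUT={}

Merge at B2: IN[B2] = OUT[B1] = {}
Applying B2's transfer function to that IN value gives OUT[B2] (row B2 above).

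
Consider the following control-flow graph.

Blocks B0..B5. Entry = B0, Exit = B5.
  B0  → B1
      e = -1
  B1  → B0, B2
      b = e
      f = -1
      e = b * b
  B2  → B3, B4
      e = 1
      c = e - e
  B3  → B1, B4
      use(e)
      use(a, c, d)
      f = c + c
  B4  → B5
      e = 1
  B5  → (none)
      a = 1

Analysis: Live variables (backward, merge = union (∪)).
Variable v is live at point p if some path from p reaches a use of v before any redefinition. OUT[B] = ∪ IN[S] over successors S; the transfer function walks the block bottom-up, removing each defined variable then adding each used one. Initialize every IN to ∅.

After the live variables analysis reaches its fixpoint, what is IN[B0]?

Answer: {a, d}

Trace:
Fixpoint table:
  B0:  IN={a, d}  OUT={a, d, e}
  B1:  IN={a, d, e}  OUT={a, d}
  B2:  IN={a, d}  OUT={a, c, d, e}
  B3:  IN={a, c, d, e}  OUT={a, d, e}
  B4:  IN={}  OUT={}
  B5:  IN={}  OUT={}

Merge at B0: OUT[B0] = IN[B1] = {a, d, e}
Applying B0's transfer function to that OUT value gives IN[B0] (row B0 above).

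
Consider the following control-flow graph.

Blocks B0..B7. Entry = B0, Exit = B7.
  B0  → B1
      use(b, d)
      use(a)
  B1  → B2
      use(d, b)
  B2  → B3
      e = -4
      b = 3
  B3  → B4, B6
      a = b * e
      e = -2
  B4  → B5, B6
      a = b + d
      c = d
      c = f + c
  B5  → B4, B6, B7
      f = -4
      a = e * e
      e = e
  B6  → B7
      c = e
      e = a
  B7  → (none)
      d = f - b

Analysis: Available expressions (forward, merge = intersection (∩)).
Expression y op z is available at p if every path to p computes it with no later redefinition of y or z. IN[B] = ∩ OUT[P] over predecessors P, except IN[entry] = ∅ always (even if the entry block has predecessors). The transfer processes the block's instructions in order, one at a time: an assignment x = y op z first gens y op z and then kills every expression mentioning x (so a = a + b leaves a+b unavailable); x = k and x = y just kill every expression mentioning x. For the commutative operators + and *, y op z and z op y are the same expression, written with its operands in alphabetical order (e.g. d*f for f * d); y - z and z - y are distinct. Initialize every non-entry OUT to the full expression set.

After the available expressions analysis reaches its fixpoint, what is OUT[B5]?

Converged values:
  B0:  IN={}  OUT={}
  B1:  IN={}  OUT={}
  B2:  IN={}  OUT={}
  B3:  IN={}  OUT={}
  B4:  IN={}  OUT={b+d}
  B5:  IN={b+d}  OUT={b+d}
  B6:  IN={}  OUT={}
  B7:  IN={}  OUT={f-b}

Merge at B5: IN[B5] = OUT[B4] = {b+d}
Applying B5's transfer function to that IN value gives OUT[B5] (row B5 above).

Answer: {b+d}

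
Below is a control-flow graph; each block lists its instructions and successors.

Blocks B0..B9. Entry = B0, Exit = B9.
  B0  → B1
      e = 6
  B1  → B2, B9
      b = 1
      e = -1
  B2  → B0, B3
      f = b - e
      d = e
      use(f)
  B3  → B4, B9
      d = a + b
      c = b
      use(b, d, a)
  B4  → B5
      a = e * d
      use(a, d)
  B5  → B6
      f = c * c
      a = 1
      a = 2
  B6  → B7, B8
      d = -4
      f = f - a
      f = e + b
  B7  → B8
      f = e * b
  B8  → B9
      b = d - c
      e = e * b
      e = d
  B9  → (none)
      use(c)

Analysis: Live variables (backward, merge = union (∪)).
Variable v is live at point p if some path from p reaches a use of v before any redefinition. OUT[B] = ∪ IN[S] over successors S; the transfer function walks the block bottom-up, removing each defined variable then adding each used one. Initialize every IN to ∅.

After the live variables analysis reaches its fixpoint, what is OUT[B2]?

Answer: {a, b, c, e}

Trace:
Fixpoint table:
  B0:   IN={a, c}   OUT={a, c}
  B1:   IN={a, c}   OUT={a, b, c, e}
  B2:   IN={a, b, c, e}   OUT={a, b, c, e}
  B3:   IN={a, b, e}   OUT={b, c, d, e}
  B4:   IN={b, c, d, e}   OUT={b, c, e}
  B5:   IN={b, c, e}   OUT={a, b, c, e, f}
  B6:   IN={a, b, c, e, f}   OUT={b, c, d, e}
  B7:   IN={b, c, d, e}   OUT={c, d, e}
  B8:   IN={c, d, e}   OUT={c}
  B9:   IN={c}   OUT={}

Merge at B2: OUT[B2] = IN[B0] ⊔ IN[B3] = {a, b, c, e}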